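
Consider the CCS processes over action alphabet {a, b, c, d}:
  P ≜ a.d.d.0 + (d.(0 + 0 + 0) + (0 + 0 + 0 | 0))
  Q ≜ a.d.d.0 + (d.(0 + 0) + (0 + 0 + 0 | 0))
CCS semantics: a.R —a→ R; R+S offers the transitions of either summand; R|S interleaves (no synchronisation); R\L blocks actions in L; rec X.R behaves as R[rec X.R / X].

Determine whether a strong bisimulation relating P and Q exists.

P's transition system — 5 states:
  u0 = a.d.d.0 + (d.(0 + 0 + 0) + (0 + 0 + 0 | 0)) has moves ··a··> u1, ··d··> u2
  u1 = d.d.0 has moves ··d··> u3
  u2 = 0 + 0 + 0 has moves stopped
  u3 = d.0 has moves ··d··> u4
  u4 = 0 has moves stopped
Q's transition system — 5 states:
  v0 = a.d.d.0 + (d.(0 + 0) + (0 + 0 + 0 | 0)) has moves ··a··> v1, ··d··> v2
  v1 = d.d.0 has moves ··d··> v3
  v2 = 0 + 0 has moves stopped
  v3 = d.0 has moves ··d··> v4
  v4 = 0 has moves stopped
Bisimilarity quotient blocks:
  B0 = {u0, v0}
  B1 = {u1, v1}
  B2 = {u3, v3}
  B3 = {u2, u4, v2, v4}
u0 ∈ B0, v0 ∈ B0 → same block

bisimilar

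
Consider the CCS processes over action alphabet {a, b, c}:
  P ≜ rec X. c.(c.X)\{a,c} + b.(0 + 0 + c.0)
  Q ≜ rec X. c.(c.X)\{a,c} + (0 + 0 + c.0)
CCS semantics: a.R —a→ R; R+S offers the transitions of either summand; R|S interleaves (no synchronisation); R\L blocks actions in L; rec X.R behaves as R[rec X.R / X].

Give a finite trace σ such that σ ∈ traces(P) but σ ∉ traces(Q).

LTS(P): 4 reachable states
  p0 = rec X. c.(c.X)\{a,c} + b.(0 + 0 + c.0) :: ··b··> p1, ··c··> p2
  p1 = 0 + 0 + c.0 :: ··c··> p3
  p2 = (c.(rec X. c.(c.X)\{a,c} + b.(0 + 0 + c.0)))\{a,c} :: deadlocked
  p3 = 0 :: deadlocked
LTS(Q): 3 reachable states
  q0 = rec X. c.(c.X)\{a,c} + (0 + 0 + c.0) :: ··c··> q1, ··c··> q2
  q1 = (c.(rec X. c.(c.X)\{a,c} + (0 + 0 + c.0)))\{a,c} :: deadlocked
  q2 = 0 :: deadlocked
Run σ = ⟨b⟩ on P: start {p0}
  step 1 (b): {p1}
  P completes σ.
Run σ = ⟨b⟩ on Q: start {q0}
  step 1 (b): ∅ (Q stuck)

b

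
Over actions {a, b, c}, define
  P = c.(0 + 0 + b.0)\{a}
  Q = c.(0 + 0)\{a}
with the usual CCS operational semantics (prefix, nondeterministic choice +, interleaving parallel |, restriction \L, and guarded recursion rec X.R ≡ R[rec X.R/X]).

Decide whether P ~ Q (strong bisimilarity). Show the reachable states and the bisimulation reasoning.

P ≁ Q

LTS(P): 3 reachable states
  s0 = c.(0 + 0 + b.0)\{a} | ··c··> s1
  s1 = (0 + 0 + b.0)\{a} | ··b··> s2
  s2 = 0\{a} | deadlocked
LTS(Q): 2 reachable states
  t0 = c.(0 + 0)\{a} | ··c··> t1
  t1 = (0 + 0)\{a} | deadlocked
Partition-refinement fixed point:
  B0 = {s0}
  B1 = {s1}
  B2 = {s2, t1}
  B3 = {t0}
s0 ∈ B0, t0 ∈ B3 → different blocks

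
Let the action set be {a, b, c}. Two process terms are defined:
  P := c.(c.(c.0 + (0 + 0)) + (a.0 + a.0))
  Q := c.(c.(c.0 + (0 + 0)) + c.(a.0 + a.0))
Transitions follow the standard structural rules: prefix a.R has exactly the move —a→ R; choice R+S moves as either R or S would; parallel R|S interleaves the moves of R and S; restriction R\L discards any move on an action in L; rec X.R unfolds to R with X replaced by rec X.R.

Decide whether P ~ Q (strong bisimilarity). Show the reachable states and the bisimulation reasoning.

Reachable graph of P (4 states):
  p0 = c.(c.(c.0 + (0 + 0)) + (a.0 + a.0)) → --c--▸ p1
  p1 = c.(c.0 + (0 + 0)) + (a.0 + a.0) → --a--▸ p2, --c--▸ p3
  p2 = 0 → deadlocked
  p3 = c.0 + (0 + 0) → --c--▸ p2
Reachable graph of Q (5 states):
  q0 = c.(c.(c.0 + (0 + 0)) + c.(a.0 + a.0)) → --c--▸ q1
  q1 = c.(c.0 + (0 + 0)) + c.(a.0 + a.0) → --c--▸ q2, --c--▸ q3
  q2 = a.0 + a.0 → --a--▸ q4
  q3 = c.0 + (0 + 0) → --c--▸ q4
  q4 = 0 → deadlocked
Partition-refinement fixed point:
  B0 = {p0}
  B1 = {p1}
  B2 = {p3, q3}
  B3 = {p2, q4}
  B4 = {q0}
  B5 = {q1}
  B6 = {q2}
p0 ∈ B0, q0 ∈ B4 → different blocks

NO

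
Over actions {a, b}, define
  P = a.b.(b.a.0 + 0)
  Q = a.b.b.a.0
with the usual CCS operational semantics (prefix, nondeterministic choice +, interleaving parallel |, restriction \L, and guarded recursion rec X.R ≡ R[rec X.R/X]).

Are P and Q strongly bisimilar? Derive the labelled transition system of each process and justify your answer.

YES

LTS(P): 5 reachable states
  m0 = a.b.(b.a.0 + 0) :: -a-> m1
  m1 = b.(b.a.0 + 0) :: -b-> m2
  m2 = b.a.0 + 0 :: -b-> m3
  m3 = a.0 :: -a-> m4
  m4 = 0 :: deadlocked
LTS(Q): 5 reachable states
  n0 = a.b.b.a.0 :: -a-> n1
  n1 = b.b.a.0 :: -b-> n2
  n2 = b.a.0 :: -b-> n3
  n3 = a.0 :: -a-> n4
  n4 = 0 :: deadlocked
Bisimilarity quotient blocks:
  B0 = {m0, n0}
  B1 = {m1, n1}
  B2 = {m2, n2}
  B3 = {m3, n3}
  B4 = {m4, n4}
m0 ∈ B0, n0 ∈ B0 → same block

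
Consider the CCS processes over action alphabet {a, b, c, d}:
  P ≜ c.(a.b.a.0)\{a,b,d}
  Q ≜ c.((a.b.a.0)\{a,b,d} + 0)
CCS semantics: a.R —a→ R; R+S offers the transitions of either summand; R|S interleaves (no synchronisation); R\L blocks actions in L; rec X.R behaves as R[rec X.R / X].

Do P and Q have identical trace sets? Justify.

trace-equivalent

Reachable graph of P (2 states):
  s0 = c.(a.b.a.0)\{a,b,d} | =c=> s1
  s1 = (a.b.a.0)\{a,b,d} | deadlocked
Reachable graph of Q (2 states):
  t0 = c.((a.b.a.0)\{a,b,d} + 0) | =c=> t1
  t1 = (a.b.a.0)\{a,b,d} + 0 | deadlocked
Coarsest stable partition (strong bisimilarity classes):
  B0 = {s0, t0}
  B1 = {s1, t1}
s0 ∈ B0, t0 ∈ B0 → same block
Bisimilar ⇒ trace-equivalent.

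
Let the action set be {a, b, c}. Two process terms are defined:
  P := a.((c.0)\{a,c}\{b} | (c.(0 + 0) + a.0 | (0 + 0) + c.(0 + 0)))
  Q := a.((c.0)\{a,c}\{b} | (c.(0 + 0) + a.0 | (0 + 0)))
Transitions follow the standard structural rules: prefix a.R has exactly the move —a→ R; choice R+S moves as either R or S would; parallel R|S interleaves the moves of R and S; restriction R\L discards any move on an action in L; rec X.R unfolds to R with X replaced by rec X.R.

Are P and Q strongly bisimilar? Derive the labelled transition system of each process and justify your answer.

LTS(P): 4 reachable states
  p0 = a.((c.0)\{a,c}\{b} | (c.(0 + 0) + a.0 | (0 + 0) + c.(0 + 0))) → ··a··> p1
  p1 = (c.0)\{a,c}\{b} | (c.(0 + 0) + a.0 | (0 + 0) + c.(0 + 0)) → ··a··> p2, ··c··> p3
  p2 = (c.0)\{a,c}\{b} | (0 | (0 + 0)) → stopped
  p3 = (c.0)\{a,c}\{b} | (0 + 0) → stopped
LTS(Q): 4 reachable states
  q0 = a.((c.0)\{a,c}\{b} | (c.(0 + 0) + a.0 | (0 + 0))) → ··a··> q1
  q1 = (c.0)\{a,c}\{b} | (c.(0 + 0) + a.0 | (0 + 0)) → ··a··> q2, ··c··> q3
  q2 = (c.0)\{a,c}\{b} | (0 | (0 + 0)) → stopped
  q3 = (c.0)\{a,c}\{b} | (0 + 0) → stopped
Coarsest stable partition (strong bisimilarity classes):
  B0 = {p0, q0}
  B1 = {p1, q1}
  B2 = {p2, p3, q2, q3}
p0 ∈ B0, q0 ∈ B0 → same block

bisimilar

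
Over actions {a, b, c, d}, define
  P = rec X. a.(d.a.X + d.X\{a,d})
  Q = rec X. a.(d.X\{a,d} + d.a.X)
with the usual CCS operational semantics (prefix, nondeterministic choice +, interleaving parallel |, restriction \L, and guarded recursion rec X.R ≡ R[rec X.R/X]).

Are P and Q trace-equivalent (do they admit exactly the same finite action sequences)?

traces(P) = traces(Q)

LTS(P): 4 reachable states
  m0 = rec X. a.(d.a.X + d.X\{a,d}) → --a--▸ m1
  m1 = d.a.(rec X. a.(d.a.X + d.X\{a,d})) + d.(rec X. a.(d.a.X + d.X\{a,d}))\{a,d} → --d--▸ m2, --d--▸ m3
  m2 = (rec X. a.(d.a.X + d.X\{a,d}))\{a,d} → deadlocked
  m3 = a.(rec X. a.(d.a.X + d.X\{a,d})) → --a--▸ m0
LTS(Q): 4 reachable states
  n0 = rec X. a.(d.X\{a,d} + d.a.X) → --a--▸ n1
  n1 = d.(rec X. a.(d.X\{a,d} + d.a.X))\{a,d} + d.a.(rec X. a.(d.X\{a,d} + d.a.X)) → --d--▸ n2, --d--▸ n3
  n2 = (rec X. a.(d.X\{a,d} + d.a.X))\{a,d} → deadlocked
  n3 = a.(rec X. a.(d.X\{a,d} + d.a.X)) → --a--▸ n0
Partition-refinement fixed point:
  B0 = {m0, n0}
  B1 = {m1, n1}
  B2 = {m2, n2}
  B3 = {m3, n3}
m0 ∈ B0, n0 ∈ B0 → same block
Bisimilar ⇒ trace-equivalent.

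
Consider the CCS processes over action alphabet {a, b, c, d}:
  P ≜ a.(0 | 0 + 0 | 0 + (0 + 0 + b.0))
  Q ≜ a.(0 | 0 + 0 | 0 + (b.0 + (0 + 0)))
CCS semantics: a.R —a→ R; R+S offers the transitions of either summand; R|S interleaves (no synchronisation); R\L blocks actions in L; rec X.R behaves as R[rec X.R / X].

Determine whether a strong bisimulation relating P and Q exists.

P ~ Q

Reachable graph of P (3 states):
  u0 = a.(0 | 0 + 0 | 0 + (0 + 0 + b.0)) | --a--▸ u1
  u1 = 0 | 0 + 0 | 0 + (0 + 0 + b.0) | --b--▸ u2
  u2 = 0 | ∅
Reachable graph of Q (3 states):
  v0 = a.(0 | 0 + 0 | 0 + (b.0 + (0 + 0))) | --a--▸ v1
  v1 = 0 | 0 + 0 | 0 + (b.0 + (0 + 0)) | --b--▸ v2
  v2 = 0 | ∅
Coarsest stable partition (strong bisimilarity classes):
  B0 = {u0, v0}
  B1 = {u1, v1}
  B2 = {u2, v2}
u0 ∈ B0, v0 ∈ B0 → same block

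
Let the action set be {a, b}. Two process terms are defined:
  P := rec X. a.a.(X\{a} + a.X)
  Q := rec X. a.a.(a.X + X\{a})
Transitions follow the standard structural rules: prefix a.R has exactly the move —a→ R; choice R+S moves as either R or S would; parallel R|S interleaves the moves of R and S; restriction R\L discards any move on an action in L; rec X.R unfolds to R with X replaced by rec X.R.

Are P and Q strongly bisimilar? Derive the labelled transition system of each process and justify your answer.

YES

Reachable graph of P (3 states):
  m0 = rec X. a.a.(X\{a} + a.X) :: -a-> m1
  m1 = a.((rec X. a.a.(X\{a} + a.X))\{a} + a.(rec X. a.a.(X\{a} + a.X))) :: -a-> m2
  m2 = (rec X. a.a.(X\{a} + a.X))\{a} + a.(rec X. a.a.(X\{a} + a.X)) :: -a-> m0
Reachable graph of Q (3 states):
  n0 = rec X. a.a.(a.X + X\{a}) :: -a-> n1
  n1 = a.(a.(rec X. a.a.(a.X + X\{a})) + (rec X. a.a.(a.X + X\{a}))\{a}) :: -a-> n2
  n2 = a.(rec X. a.a.(a.X + X\{a})) + (rec X. a.a.(a.X + X\{a}))\{a} :: -a-> n0
Partition-refinement fixed point:
  B0 = {m0, m1, m2, n0, n1, n2}
m0 ∈ B0, n0 ∈ B0 → same block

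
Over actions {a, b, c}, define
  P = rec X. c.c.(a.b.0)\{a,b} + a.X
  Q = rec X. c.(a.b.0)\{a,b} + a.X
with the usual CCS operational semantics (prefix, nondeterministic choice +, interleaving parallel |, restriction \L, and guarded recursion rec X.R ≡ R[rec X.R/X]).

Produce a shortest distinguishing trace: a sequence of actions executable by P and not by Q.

Reachable graph of P (3 states):
  p0 = rec X. c.c.(a.b.0)\{a,b} + a.X :: --a--▸ p0, --c--▸ p1
  p1 = c.(a.b.0)\{a,b} :: --c--▸ p2
  p2 = (a.b.0)\{a,b} :: (no moves)
Reachable graph of Q (2 states):
  q0 = rec X. c.(a.b.0)\{a,b} + a.X :: --a--▸ q0, --c--▸ q1
  q1 = (a.b.0)\{a,b} :: (no moves)
Trace ⟨cc⟩ through P, begin at {p0}:
  [1] c ⇒ {p1}
  [2] c ⇒ {p2}
  P completes σ.
Trace ⟨cc⟩ through Q, begin at {q0}:
  [1] c ⇒ {q1}
  [2] c ⇒ no successor for Q

cc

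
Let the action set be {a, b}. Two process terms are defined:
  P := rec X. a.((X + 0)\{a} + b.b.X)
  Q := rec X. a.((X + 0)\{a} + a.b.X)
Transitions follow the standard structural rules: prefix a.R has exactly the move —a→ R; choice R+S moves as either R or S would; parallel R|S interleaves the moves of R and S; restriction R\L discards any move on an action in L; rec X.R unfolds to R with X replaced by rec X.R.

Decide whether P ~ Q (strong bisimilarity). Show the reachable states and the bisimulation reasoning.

LTS(P): 3 reachable states
  p0 = rec X. a.((X + 0)\{a} + b.b.X) has moves —a→ p1
  p1 = ((rec X. a.((X + 0)\{a} + b.b.X)) + 0)\{a} + b.b.(rec X. a.((X + 0)\{a} + b.b.X)) has moves —b→ p2
  p2 = b.(rec X. a.((X + 0)\{a} + b.b.X)) has moves —b→ p0
LTS(Q): 3 reachable states
  q0 = rec X. a.((X + 0)\{a} + a.b.X) has moves —a→ q1
  q1 = ((rec X. a.((X + 0)\{a} + a.b.X)) + 0)\{a} + a.b.(rec X. a.((X + 0)\{a} + a.b.X)) has moves —a→ q2
  q2 = b.(rec X. a.((X + 0)\{a} + a.b.X)) has moves —b→ q0
Coarsest stable partition (strong bisimilarity classes):
  B0 = {p0}
  B1 = {p1}
  B2 = {p2}
  B3 = {q0}
  B4 = {q1}
  B5 = {q2}
p0 ∈ B0, q0 ∈ B3 → different blocks

NO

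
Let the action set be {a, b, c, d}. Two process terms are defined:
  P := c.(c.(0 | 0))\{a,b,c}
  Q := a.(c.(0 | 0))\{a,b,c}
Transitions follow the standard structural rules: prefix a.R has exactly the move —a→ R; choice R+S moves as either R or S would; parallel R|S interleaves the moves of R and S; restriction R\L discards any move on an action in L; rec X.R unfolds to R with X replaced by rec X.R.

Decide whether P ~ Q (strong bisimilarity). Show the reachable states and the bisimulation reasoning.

LTS(P): 2 reachable states
  p0 = c.(c.(0 | 0))\{a,b,c} → -c-> p1
  p1 = (c.(0 | 0))\{a,b,c} → stopped
LTS(Q): 2 reachable states
  q0 = a.(c.(0 | 0))\{a,b,c} → -a-> q1
  q1 = (c.(0 | 0))\{a,b,c} → stopped
Partition-refinement fixed point:
  B0 = {p0}
  B1 = {p1, q1}
  B2 = {q0}
p0 ∈ B0, q0 ∈ B2 → different blocks

NO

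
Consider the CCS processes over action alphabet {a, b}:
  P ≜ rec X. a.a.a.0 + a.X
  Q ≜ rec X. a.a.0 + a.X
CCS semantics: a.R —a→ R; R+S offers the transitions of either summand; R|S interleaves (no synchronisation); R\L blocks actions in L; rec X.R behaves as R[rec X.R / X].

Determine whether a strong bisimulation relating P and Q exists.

Reachable graph of P (4 states):
  m0 = rec X. a.a.a.0 + a.X → -a-> m0, -a-> m1
  m1 = a.a.0 → -a-> m2
  m2 = a.0 → -a-> m3
  m3 = 0 → ·
Reachable graph of Q (3 states):
  n0 = rec X. a.a.0 + a.X → -a-> n0, -a-> n1
  n1 = a.0 → -a-> n2
  n2 = 0 → ·
Bisimilarity quotient blocks:
  B0 = {m0}
  B1 = {m1}
  B2 = {m2, n1}
  B3 = {m3, n2}
  B4 = {n0}
m0 ∈ B0, n0 ∈ B4 → different blocks

P ≁ Q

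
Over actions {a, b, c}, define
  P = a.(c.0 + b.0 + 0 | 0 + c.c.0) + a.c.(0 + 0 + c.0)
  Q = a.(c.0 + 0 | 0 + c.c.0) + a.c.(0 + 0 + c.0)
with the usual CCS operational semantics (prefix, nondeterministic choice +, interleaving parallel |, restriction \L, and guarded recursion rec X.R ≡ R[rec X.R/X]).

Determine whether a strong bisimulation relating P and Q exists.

not bisimilar

Reachable graph of P (6 states):
  m0 = a.(c.0 + b.0 + 0 | 0 + c.c.0) + a.c.(0 + 0 + c.0) → ··a··> m1, ··a··> m2
  m1 = c.(0 + 0 + c.0) → ··c··> m3
  m2 = c.0 + b.0 + 0 | 0 + c.c.0 → ··b··> m4, ··c··> m4, ··c··> m5
  m3 = 0 + 0 + c.0 → ··c··> m4
  m4 = 0 → stopped
  m5 = c.0 → ··c··> m4
Reachable graph of Q (6 states):
  n0 = a.(c.0 + 0 | 0 + c.c.0) + a.c.(0 + 0 + c.0) → ··a··> n1, ··a··> n2
  n1 = c.(0 + 0 + c.0) → ··c··> n3
  n2 = c.0 + 0 | 0 + c.c.0 → ··c··> n4, ··c··> n5
  n3 = 0 + 0 + c.0 → ··c··> n4
  n4 = 0 → stopped
  n5 = c.0 → ··c··> n4
Bisimilarity quotient blocks:
  B0 = {m0}
  B1 = {m2}
  B2 = {m3, m5, n3, n5}
  B3 = {m4, n4}
  B4 = {m1, n1}
  B5 = {n0}
  B6 = {n2}
m0 ∈ B0, n0 ∈ B5 → different blocks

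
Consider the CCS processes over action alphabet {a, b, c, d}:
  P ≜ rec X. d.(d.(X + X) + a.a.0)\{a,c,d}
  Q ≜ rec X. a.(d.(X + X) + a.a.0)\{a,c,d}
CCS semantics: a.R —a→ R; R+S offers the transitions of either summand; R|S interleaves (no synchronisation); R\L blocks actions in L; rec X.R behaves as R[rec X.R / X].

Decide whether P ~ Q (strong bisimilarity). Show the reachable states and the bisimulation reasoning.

not bisimilar

Reachable graph of P (2 states):
  u0 = rec X. d.(d.(X + X) + a.a.0)\{a,c,d} has moves --d--▸ u1
  u1 = (d.((rec X. d.(d.(X + X) + a.a.0)\{a,c,d}) + (rec X. d.(d.(X + X) + a.a.0)\{a,c,d})) + a.a.0)\{a,c,d} has moves stopped
Reachable graph of Q (2 states):
  v0 = rec X. a.(d.(X + X) + a.a.0)\{a,c,d} has moves --a--▸ v1
  v1 = (d.((rec X. a.(d.(X + X) + a.a.0)\{a,c,d}) + (rec X. a.(d.(X + X) + a.a.0)\{a,c,d})) + a.a.0)\{a,c,d} has moves stopped
Partition-refinement fixed point:
  B0 = {u0}
  B1 = {u1, v1}
  B2 = {v0}
u0 ∈ B0, v0 ∈ B2 → different blocks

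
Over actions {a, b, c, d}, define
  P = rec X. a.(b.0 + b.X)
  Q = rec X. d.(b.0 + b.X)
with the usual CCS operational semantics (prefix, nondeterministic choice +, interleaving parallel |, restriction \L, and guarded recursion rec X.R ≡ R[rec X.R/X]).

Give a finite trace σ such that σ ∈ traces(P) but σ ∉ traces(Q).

LTS(P): 3 reachable states
  p0 = rec X. a.(b.0 + b.X) | ··a··> p1
  p1 = b.0 + b.(rec X. a.(b.0 + b.X)) | ··b··> p0, ··b··> p2
  p2 = 0 | (no moves)
LTS(Q): 3 reachable states
  q0 = rec X. d.(b.0 + b.X) | ··d··> q1
  q1 = b.0 + b.(rec X. d.(b.0 + b.X)) | ··b··> q0, ··b··> q2
  q2 = 0 | (no moves)
Executing a from P (initial set {p0}):
  [1] a ⇒ {p1}
  P completes σ.
Executing a from Q (initial set {q0}):
  [1] a ⇒ ∅ (Q stuck)

a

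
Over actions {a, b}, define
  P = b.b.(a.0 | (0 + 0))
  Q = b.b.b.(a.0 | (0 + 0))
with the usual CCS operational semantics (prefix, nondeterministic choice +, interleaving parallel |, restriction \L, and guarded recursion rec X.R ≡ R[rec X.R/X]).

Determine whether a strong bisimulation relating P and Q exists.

NO

Reachable graph of P (4 states):
  u0 = b.b.(a.0 | (0 + 0)) has moves ··b··> u1
  u1 = b.(a.0 | (0 + 0)) has moves ··b··> u2
  u2 = a.0 | (0 + 0) has moves ··a··> u3
  u3 = 0 | (0 + 0) has moves ∅
Reachable graph of Q (5 states):
  v0 = b.b.b.(a.0 | (0 + 0)) has moves ··b··> v1
  v1 = b.b.(a.0 | (0 + 0)) has moves ··b··> v2
  v2 = b.(a.0 | (0 + 0)) has moves ··b··> v3
  v3 = a.0 | (0 + 0) has moves ··a··> v4
  v4 = 0 | (0 + 0) has moves ∅
Partition-refinement fixed point:
  B0 = {u0, v1}
  B1 = {u1, v2}
  B2 = {u2, v3}
  B3 = {u3, v4}
  B4 = {v0}
u0 ∈ B0, v0 ∈ B4 → different blocks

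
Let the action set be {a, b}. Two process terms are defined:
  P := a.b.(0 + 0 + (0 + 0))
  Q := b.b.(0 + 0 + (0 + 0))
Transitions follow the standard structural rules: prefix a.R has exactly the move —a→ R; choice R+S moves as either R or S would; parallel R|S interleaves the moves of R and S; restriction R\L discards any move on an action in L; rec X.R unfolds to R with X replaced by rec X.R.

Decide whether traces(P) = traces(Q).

trace-distinct — witness ⟨a⟩

P's transition system — 3 states:
  p0 = a.b.(0 + 0 + (0 + 0)) → -a-> p1
  p1 = b.(0 + 0 + (0 + 0)) → -b-> p2
  p2 = 0 + 0 + (0 + 0) → stopped
Q's transition system — 3 states:
  q0 = b.b.(0 + 0 + (0 + 0)) → -b-> q1
  q1 = b.(0 + 0 + (0 + 0)) → -b-> q2
  q2 = 0 + 0 + (0 + 0) → stopped
Executing a from P (initial set {p0}):
  step 1 (a): {p1}
  P completes σ.
Executing a from Q (initial set {q0}):
  step 1 (a): ∅ (Q stuck)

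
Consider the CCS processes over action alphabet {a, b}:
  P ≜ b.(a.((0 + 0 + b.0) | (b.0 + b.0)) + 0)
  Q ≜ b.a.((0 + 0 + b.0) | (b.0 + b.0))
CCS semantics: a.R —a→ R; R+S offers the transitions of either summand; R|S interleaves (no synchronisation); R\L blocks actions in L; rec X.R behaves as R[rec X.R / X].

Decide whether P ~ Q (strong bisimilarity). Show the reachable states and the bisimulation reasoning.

P's transition system — 6 states:
  u0 = b.(a.((0 + 0 + b.0) | (b.0 + b.0)) + 0) :: -b-> u1
  u1 = a.((0 + 0 + b.0) | (b.0 + b.0)) + 0 :: -a-> u2
  u2 = (0 + 0 + b.0) | (b.0 + b.0) :: -b-> u3, -b-> u4
  u3 = (0 + 0 + b.0) | 0 :: -b-> u5
  u4 = 0 | (b.0 + b.0) :: -b-> u5
  u5 = 0 | 0 :: deadlocked
Q's transition system — 6 states:
  v0 = b.a.((0 + 0 + b.0) | (b.0 + b.0)) :: -b-> v1
  v1 = a.((0 + 0 + b.0) | (b.0 + b.0)) :: -a-> v2
  v2 = (0 + 0 + b.0) | (b.0 + b.0) :: -b-> v3, -b-> v4
  v3 = (0 + 0 + b.0) | 0 :: -b-> v5
  v4 = 0 | (b.0 + b.0) :: -b-> v5
  v5 = 0 | 0 :: deadlocked
Bisimilarity quotient blocks:
  B0 = {u0, v0}
  B1 = {u1, v1}
  B2 = {u2, v2}
  B3 = {u3, u4, v3, v4}
  B4 = {u5, v5}
u0 ∈ B0, v0 ∈ B0 → same block

YES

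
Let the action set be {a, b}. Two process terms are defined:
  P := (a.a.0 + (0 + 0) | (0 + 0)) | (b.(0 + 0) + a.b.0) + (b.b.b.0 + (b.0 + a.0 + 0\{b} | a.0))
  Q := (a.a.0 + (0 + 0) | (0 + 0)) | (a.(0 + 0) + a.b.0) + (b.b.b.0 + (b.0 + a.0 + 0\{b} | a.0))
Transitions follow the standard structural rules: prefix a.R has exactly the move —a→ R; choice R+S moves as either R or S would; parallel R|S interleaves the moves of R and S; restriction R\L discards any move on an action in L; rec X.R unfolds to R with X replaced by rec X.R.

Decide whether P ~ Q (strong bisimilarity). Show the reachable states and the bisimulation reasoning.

P's transition system — 16 states:
  u0 = (a.a.0 + (0 + 0) | (0 + 0)) | (b.(0 + 0) + a.b.0) + (b.b.b.0 + (b.0 + a.0 + 0\{b} | a.0)) → -a-> u1, -a-> u2, -a-> u3, -a-> u4, -b-> u2, -b-> u5, -b-> u6
  u1 = (a.a.0 + (0 + 0) | (0 + 0)) | b.0 → -a-> u7, -b-> u8
  u2 = 0 → stopped
  u3 = 0\{b} | 0 → stopped
  u4 = a.0 | (b.(0 + 0) + a.b.0) → -a-> u7, -a-> u9, -b-> u10
  u5 = (a.a.0 + (0 + 0) | (0 + 0)) | (0 + 0) → -a-> u10
  u6 = b.b.0 → -b-> u11
  u7 = a.0 | b.0 → -a-> u12, -b-> u13
  u8 = (a.a.0 + (0 + 0) | (0 + 0)) | 0 → -a-> u13
  u9 = 0 | (b.(0 + 0) + a.b.0) → -a-> u12, -b-> u14
  u10 = a.0 | (0 + 0) → -a-> u14
  u11 = b.0 → -b-> u2
  u12 = 0 | b.0 → -b-> u15
  u13 = a.0 | 0 → -a-> u15
  u14 = 0 | (0 + 0) → stopped
  u15 = 0 | 0 → stopped
Q's transition system — 16 states:
  v0 = (a.a.0 + (0 + 0) | (0 + 0)) | (a.(0 + 0) + a.b.0) + (b.b.b.0 + (b.0 + a.0 + 0\{b} | a.0)) → -a-> v1, -a-> v2, -a-> v3, -a-> v4, -a-> v5, -b-> v3, -b-> v6
  v1 = (a.a.0 + (0 + 0) | (0 + 0)) | (0 + 0) → -a-> v7
  v2 = (a.a.0 + (0 + 0) | (0 + 0)) | b.0 → -a-> v8, -b-> v9
  v3 = 0 → stopped
  v4 = 0\{b} | 0 → stopped
  v5 = a.0 | (a.(0 + 0) + a.b.0) → -a-> v10, -a-> v7, -a-> v8
  v6 = b.b.0 → -b-> v11
  v7 = a.0 | (0 + 0) → -a-> v12
  v8 = a.0 | b.0 → -a-> v13, -b-> v14
  v9 = (a.a.0 + (0 + 0) | (0 + 0)) | 0 → -a-> v14
  v10 = 0 | (a.(0 + 0) + a.b.0) → -a-> v12, -a-> v13
  v11 = b.0 → -b-> v3
  v12 = 0 | (0 + 0) → stopped
  v13 = 0 | b.0 → -b-> v15
  v14 = a.0 | 0 → -a-> v15
  v15 = 0 | 0 → stopped
Partition-refinement fixed point:
  B0 = {u0}
  B1 = {u14, u15, u2, u3, v12, v15, v3, v4}
  B2 = {u5, u8, v1, v9}
  B3 = {u10, u13, v14, v7}
  B4 = {u6, v6}
  B5 = {u11, u12, v11, v13}
  B6 = {u1, v2}
  B7 = {u7, v8}
  B8 = {u4}
  B9 = {u9}
  B10 = {v0}
  B11 = {v5}
  B12 = {v10}
u0 ∈ B0, v0 ∈ B10 → different blocks

NO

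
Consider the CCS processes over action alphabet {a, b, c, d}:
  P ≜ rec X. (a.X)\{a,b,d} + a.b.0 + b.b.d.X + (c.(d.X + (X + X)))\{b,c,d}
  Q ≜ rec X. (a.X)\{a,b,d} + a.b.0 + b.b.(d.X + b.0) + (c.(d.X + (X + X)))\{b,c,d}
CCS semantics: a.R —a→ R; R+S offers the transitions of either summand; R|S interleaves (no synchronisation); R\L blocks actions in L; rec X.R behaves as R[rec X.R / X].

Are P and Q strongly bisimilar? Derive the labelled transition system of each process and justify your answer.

not bisimilar

P's transition system — 5 states:
  u0 = rec X. (a.X)\{a,b,d} + a.b.0 + b.b.d.X + (c.(d.X + (X + X)))\{b,c,d} ⊢ =a=> u1, =b=> u2
  u1 = b.0 ⊢ =b=> u3
  u2 = b.d.(rec X. (a.X)\{a,b,d} + a.b.0 + b.b.d.X + (c.(d.X + (X + X)))\{b,c,d}) ⊢ =b=> u4
  u3 = 0 ⊢ ·
  u4 = d.(rec X. (a.X)\{a,b,d} + a.b.0 + b.b.d.X + (c.(d.X + (X + X)))\{b,c,d}) ⊢ =d=> u0
Q's transition system — 5 states:
  v0 = rec X. (a.X)\{a,b,d} + a.b.0 + b.b.(d.X + b.0) + (c.(d.X + (X + X)))\{b,c,d} ⊢ =a=> v1, =b=> v2
  v1 = b.0 ⊢ =b=> v3
  v2 = b.(d.(rec X. (a.X)\{a,b,d} + a.b.0 + b.b.(d.X + b.0) + (c.(d.X + (X + X)))\{b,c,d}) + b.0) ⊢ =b=> v4
  v3 = 0 ⊢ ·
  v4 = d.(rec X. (a.X)\{a,b,d} + a.b.0 + b.b.(d.X + b.0) + (c.(d.X + (X + X)))\{b,c,d}) + b.0 ⊢ =b=> v3, =d=> v0
Bisimilarity quotient blocks:
  B0 = {u0}
  B1 = {u1, v1}
  B2 = {u3, v3}
  B3 = {u2}
  B4 = {u4}
  B5 = {v0}
  B6 = {v2}
  B7 = {v4}
u0 ∈ B0, v0 ∈ B5 → different blocks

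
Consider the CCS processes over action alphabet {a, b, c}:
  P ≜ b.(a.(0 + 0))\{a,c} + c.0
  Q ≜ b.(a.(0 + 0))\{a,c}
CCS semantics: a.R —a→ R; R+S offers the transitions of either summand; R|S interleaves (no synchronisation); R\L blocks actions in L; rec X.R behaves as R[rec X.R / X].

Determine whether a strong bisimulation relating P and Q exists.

LTS(P): 3 reachable states
  m0 = b.(a.(0 + 0))\{a,c} + c.0 → =b=> m1, =c=> m2
  m1 = (a.(0 + 0))\{a,c} → ∅
  m2 = 0 → ∅
LTS(Q): 2 reachable states
  n0 = b.(a.(0 + 0))\{a,c} → =b=> n1
  n1 = (a.(0 + 0))\{a,c} → ∅
Bisimilarity quotient blocks:
  B0 = {m0}
  B1 = {m1, m2, n1}
  B2 = {n0}
m0 ∈ B0, n0 ∈ B2 → different blocks

not bisimilar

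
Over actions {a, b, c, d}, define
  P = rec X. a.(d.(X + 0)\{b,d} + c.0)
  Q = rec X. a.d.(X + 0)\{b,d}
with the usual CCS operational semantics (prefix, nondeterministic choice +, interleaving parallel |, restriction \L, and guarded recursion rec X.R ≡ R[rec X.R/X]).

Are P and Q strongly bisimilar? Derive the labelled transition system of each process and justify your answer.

not bisimilar

LTS(P): 6 reachable states
  m0 = rec X. a.(d.(X + 0)\{b,d} + c.0) has moves =a=> m1
  m1 = d.((rec X. a.(d.(X + 0)\{b,d} + c.0)) + 0)\{b,d} + c.0 has moves =c=> m2, =d=> m3
  m2 = 0 has moves (no moves)
  m3 = ((rec X. a.(d.(X + 0)\{b,d} + c.0)) + 0)\{b,d} has moves =a=> m4
  m4 = (d.((rec X. a.(d.(X + 0)\{b,d} + c.0)) + 0)\{b,d} + c.0)\{b,d} has moves =c=> m5
  m5 = 0\{b,d} has moves (no moves)
LTS(Q): 4 reachable states
  n0 = rec X. a.d.(X + 0)\{b,d} has moves =a=> n1
  n1 = d.((rec X. a.d.(X + 0)\{b,d}) + 0)\{b,d} has moves =d=> n2
  n2 = ((rec X. a.d.(X + 0)\{b,d}) + 0)\{b,d} has moves =a=> n3
  n3 = (d.((rec X. a.d.(X + 0)\{b,d}) + 0)\{b,d})\{b,d} has moves (no moves)
Partition-refinement fixed point:
  B0 = {m0}
  B1 = {m1}
  B2 = {m3}
  B3 = {m4}
  B4 = {m2, m5, n3}
  B5 = {n0}
  B6 = {n1}
  B7 = {n2}
m0 ∈ B0, n0 ∈ B5 → different blocks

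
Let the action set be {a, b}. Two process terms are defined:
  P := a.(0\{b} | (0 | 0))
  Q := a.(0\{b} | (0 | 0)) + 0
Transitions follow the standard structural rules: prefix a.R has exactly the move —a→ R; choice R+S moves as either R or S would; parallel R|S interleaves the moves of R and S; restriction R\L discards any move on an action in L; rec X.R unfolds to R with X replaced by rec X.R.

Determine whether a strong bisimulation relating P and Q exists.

P's transition system — 2 states:
  p0 = a.(0\{b} | (0 | 0)) has moves -a-> p1
  p1 = 0\{b} | (0 | 0) has moves ∅
Q's transition system — 2 states:
  q0 = a.(0\{b} | (0 | 0)) + 0 has moves -a-> q1
  q1 = 0\{b} | (0 | 0) has moves ∅
Bisimilarity quotient blocks:
  B0 = {p0, q0}
  B1 = {p1, q1}
p0 ∈ B0, q0 ∈ B0 → same block

bisimilar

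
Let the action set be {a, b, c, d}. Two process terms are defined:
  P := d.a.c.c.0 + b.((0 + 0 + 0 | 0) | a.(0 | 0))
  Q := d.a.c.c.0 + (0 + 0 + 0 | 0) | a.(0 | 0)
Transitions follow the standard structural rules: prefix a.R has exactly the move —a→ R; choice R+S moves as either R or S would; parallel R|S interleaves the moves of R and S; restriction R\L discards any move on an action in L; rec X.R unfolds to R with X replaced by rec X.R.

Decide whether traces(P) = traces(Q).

P's transition system — 7 states:
  u0 = d.a.c.c.0 + b.((0 + 0 + 0 | 0) | a.(0 | 0)) has moves -b-> u1, -d-> u2
  u1 = (0 + 0 + 0 | 0) | a.(0 | 0) has moves -a-> u3
  u2 = a.c.c.0 has moves -a-> u4
  u3 = (0 + 0 + 0 | 0) | (0 | 0) has moves stopped
  u4 = c.c.0 has moves -c-> u5
  u5 = c.0 has moves -c-> u6
  u6 = 0 has moves stopped
Q's transition system — 6 states:
  v0 = d.a.c.c.0 + (0 + 0 + 0 | 0) | a.(0 | 0) has moves -a-> v1, -d-> v2
  v1 = (0 + 0 + 0 | 0) | (0 | 0) has moves stopped
  v2 = a.c.c.0 has moves -a-> v3
  v3 = c.c.0 has moves -c-> v4
  v4 = c.0 has moves -c-> v5
  v5 = 0 has moves stopped
Executing b from P (initial set {u0}):
  step 1 (b): {u1}
  P completes σ.
Executing b from Q (initial set {v0}):
  step 1 (b): ∅  — Q cannot continue

traces(P) ≠ traces(Q) — witness ⟨b⟩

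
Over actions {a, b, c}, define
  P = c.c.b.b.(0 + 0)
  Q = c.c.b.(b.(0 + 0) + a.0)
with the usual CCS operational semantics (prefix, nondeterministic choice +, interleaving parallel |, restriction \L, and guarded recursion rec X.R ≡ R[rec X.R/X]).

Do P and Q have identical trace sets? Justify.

P's transition system — 5 states:
  s0 = c.c.b.b.(0 + 0) ⊢ --c--▸ s1
  s1 = c.b.b.(0 + 0) ⊢ --c--▸ s2
  s2 = b.b.(0 + 0) ⊢ --b--▸ s3
  s3 = b.(0 + 0) ⊢ --b--▸ s4
  s4 = 0 + 0 ⊢ ·
Q's transition system — 6 states:
  t0 = c.c.b.(b.(0 + 0) + a.0) ⊢ --c--▸ t1
  t1 = c.b.(b.(0 + 0) + a.0) ⊢ --c--▸ t2
  t2 = b.(b.(0 + 0) + a.0) ⊢ --b--▸ t3
  t3 = b.(0 + 0) + a.0 ⊢ --a--▸ t4, --b--▸ t5
  t4 = 0 ⊢ ·
  t5 = 0 + 0 ⊢ ·
Run σ = ⟨ccba⟩ on Q: start {t0}
  [1] c ⇒ {t1}
  [2] c ⇒ {t2}
  [3] b ⇒ {t3}
  [4] a ⇒ {t4}
  ✓ Q
Run σ = ⟨ccba⟩ on P: start {s0}
  [1] c ⇒ {s1}
  [2] c ⇒ {s2}
  [3] b ⇒ {s3}
  [4] a ⇒ ∅ (P stuck)

trace-distinct — witness ⟨ccba⟩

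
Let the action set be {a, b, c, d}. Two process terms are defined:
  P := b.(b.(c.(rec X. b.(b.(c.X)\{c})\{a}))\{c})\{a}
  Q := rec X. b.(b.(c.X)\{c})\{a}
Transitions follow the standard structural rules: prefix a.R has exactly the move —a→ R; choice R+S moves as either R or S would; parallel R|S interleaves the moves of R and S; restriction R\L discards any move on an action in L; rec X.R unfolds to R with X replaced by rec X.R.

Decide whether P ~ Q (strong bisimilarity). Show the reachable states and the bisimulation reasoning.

P's transition system — 3 states:
  p0 = b.(b.(c.(rec X. b.(b.(c.X)\{c})\{a}))\{c})\{a} :: --b--▸ p1
  p1 = (b.(c.(rec X. b.(b.(c.X)\{c})\{a}))\{c})\{a} :: --b--▸ p2
  p2 = (c.(rec X. b.(b.(c.X)\{c})\{a}))\{c}\{a} :: ∅
Q's transition system — 3 states:
  q0 = rec X. b.(b.(c.X)\{c})\{a} :: --b--▸ q1
  q1 = (b.(c.(rec X. b.(b.(c.X)\{c})\{a}))\{c})\{a} :: --b--▸ q2
  q2 = (c.(rec X. b.(b.(c.X)\{c})\{a}))\{c}\{a} :: ∅
Bisimilarity quotient blocks:
  B0 = {p0, q0}
  B1 = {p1, q1}
  B2 = {p2, q2}
p0 ∈ B0, q0 ∈ B0 → same block

bisimilar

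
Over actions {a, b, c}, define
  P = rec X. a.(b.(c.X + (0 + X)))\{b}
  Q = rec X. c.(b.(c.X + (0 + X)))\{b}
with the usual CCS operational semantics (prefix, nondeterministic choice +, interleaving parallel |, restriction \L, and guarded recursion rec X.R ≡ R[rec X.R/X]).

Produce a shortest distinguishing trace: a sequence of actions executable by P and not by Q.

P's transition system — 2 states:
  p0 = rec X. a.(b.(c.X + (0 + X)))\{b} | ··a··> p1
  p1 = (b.(c.(rec X. a.(b.(c.X + (0 + X)))\{b}) + (0 + (rec X. a.(b.(c.X + (0 + X)))\{b}))))\{b} | (no moves)
Q's transition system — 2 states:
  q0 = rec X. c.(b.(c.X + (0 + X)))\{b} | ··c··> q1
  q1 = (b.(c.(rec X. c.(b.(c.X + (0 + X)))\{b}) + (0 + (rec X. c.(b.(c.X + (0 + X)))\{b}))))\{b} | (no moves)
Trace ⟨a⟩ through P, begin at {p0}:
  [1] a ⇒ {p1}
  — P admits the full trace.
Trace ⟨a⟩ through Q, begin at {q0}:
  [1] a ⇒ ∅ (Q stuck)

a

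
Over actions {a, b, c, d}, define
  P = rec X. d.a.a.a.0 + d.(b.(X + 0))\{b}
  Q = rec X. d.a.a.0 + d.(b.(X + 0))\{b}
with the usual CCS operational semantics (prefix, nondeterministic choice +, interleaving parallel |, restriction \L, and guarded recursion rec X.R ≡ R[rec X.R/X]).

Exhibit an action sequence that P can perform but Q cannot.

LTS(P): 6 reachable states
  s0 = rec X. d.a.a.a.0 + d.(b.(X + 0))\{b} has moves ··d··> s1, ··d··> s2
  s1 = (b.((rec X. d.a.a.a.0 + d.(b.(X + 0))\{b}) + 0))\{b} has moves ·
  s2 = a.a.a.0 has moves ··a··> s3
  s3 = a.a.0 has moves ··a··> s4
  s4 = a.0 has moves ··a··> s5
  s5 = 0 has moves ·
LTS(Q): 5 reachable states
  t0 = rec X. d.a.a.0 + d.(b.(X + 0))\{b} has moves ··d··> t1, ··d··> t2
  t1 = (b.((rec X. d.a.a.0 + d.(b.(X + 0))\{b}) + 0))\{b} has moves ·
  t2 = a.a.0 has moves ··a··> t3
  t3 = a.0 has moves ··a··> t4
  t4 = 0 has moves ·
Executing daaa from P (initial set {s0}):
  [1] d ⇒ {s1, s2}
  [2] a ⇒ {s3}
  [3] a ⇒ {s4}
  [4] a ⇒ {s5}
  — P admits the full trace.
Executing daaa from Q (initial set {t0}):
  [1] d ⇒ {t1, t2}
  [2] a ⇒ {t3}
  [3] a ⇒ {t4}
  [4] a ⇒ ∅  — Q cannot continue

daaa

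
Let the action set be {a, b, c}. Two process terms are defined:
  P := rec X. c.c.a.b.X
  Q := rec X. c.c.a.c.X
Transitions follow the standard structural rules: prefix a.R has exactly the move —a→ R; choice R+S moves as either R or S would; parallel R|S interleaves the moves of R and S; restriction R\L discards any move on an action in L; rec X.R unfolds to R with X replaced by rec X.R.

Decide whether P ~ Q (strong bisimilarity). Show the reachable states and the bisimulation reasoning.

P ≁ Q

LTS(P): 4 reachable states
  s0 = rec X. c.c.a.b.X has moves --c--▸ s1
  s1 = c.a.b.(rec X. c.c.a.b.X) has moves --c--▸ s2
  s2 = a.b.(rec X. c.c.a.b.X) has moves --a--▸ s3
  s3 = b.(rec X. c.c.a.b.X) has moves --b--▸ s0
LTS(Q): 4 reachable states
  t0 = rec X. c.c.a.c.X has moves --c--▸ t1
  t1 = c.a.c.(rec X. c.c.a.c.X) has moves --c--▸ t2
  t2 = a.c.(rec X. c.c.a.c.X) has moves --a--▸ t3
  t3 = c.(rec X. c.c.a.c.X) has moves --c--▸ t0
Partition-refinement fixed point:
  B0 = {s0}
  B1 = {s1}
  B2 = {s2}
  B3 = {s3}
  B4 = {t0}
  B5 = {t1}
  B6 = {t2}
  B7 = {t3}
s0 ∈ B0, t0 ∈ B4 → different blocks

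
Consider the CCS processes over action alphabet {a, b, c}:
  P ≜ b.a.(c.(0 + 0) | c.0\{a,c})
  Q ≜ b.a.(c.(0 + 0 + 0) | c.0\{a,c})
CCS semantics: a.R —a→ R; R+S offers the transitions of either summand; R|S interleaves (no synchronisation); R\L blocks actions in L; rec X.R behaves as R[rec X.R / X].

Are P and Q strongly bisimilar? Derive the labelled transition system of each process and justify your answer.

P's transition system — 6 states:
  m0 = b.a.(c.(0 + 0) | c.0\{a,c}) | =b=> m1
  m1 = a.(c.(0 + 0) | c.0\{a,c}) | =a=> m2
  m2 = c.(0 + 0) | c.0\{a,c} | =c=> m3, =c=> m4
  m3 = (0 + 0) | c.0\{a,c} | =c=> m5
  m4 = c.(0 + 0) | 0\{a,c} | =c=> m5
  m5 = (0 + 0) | 0\{a,c} | (no moves)
Q's transition system — 6 states:
  n0 = b.a.(c.(0 + 0 + 0) | c.0\{a,c}) | =b=> n1
  n1 = a.(c.(0 + 0 + 0) | c.0\{a,c}) | =a=> n2
  n2 = c.(0 + 0 + 0) | c.0\{a,c} | =c=> n3, =c=> n4
  n3 = (0 + 0 + 0) | c.0\{a,c} | =c=> n5
  n4 = c.(0 + 0 + 0) | 0\{a,c} | =c=> n5
  n5 = (0 + 0 + 0) | 0\{a,c} | (no moves)
Partition-refinement fixed point:
  B0 = {m0, n0}
  B1 = {m1, n1}
  B2 = {m2, n2}
  B3 = {m3, m4, n3, n4}
  B4 = {m5, n5}
m0 ∈ B0, n0 ∈ B0 → same block

bisimilar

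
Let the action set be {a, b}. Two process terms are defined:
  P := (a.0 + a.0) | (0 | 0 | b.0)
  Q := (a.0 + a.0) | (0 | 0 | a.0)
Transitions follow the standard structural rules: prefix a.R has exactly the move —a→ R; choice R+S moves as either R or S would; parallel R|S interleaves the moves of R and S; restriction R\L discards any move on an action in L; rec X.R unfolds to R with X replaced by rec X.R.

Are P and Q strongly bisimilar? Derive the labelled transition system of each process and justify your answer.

P ≁ Q

Reachable graph of P (4 states):
  p0 = (a.0 + a.0) | (0 | 0 | b.0) ⊢ =a=> p1, =b=> p2
  p1 = 0 | (0 | 0 | b.0) ⊢ =b=> p3
  p2 = (a.0 + a.0) | (0 | 0 | 0) ⊢ =a=> p3
  p3 = 0 | (0 | 0 | 0) ⊢ (no moves)
Reachable graph of Q (4 states):
  q0 = (a.0 + a.0) | (0 | 0 | a.0) ⊢ =a=> q1, =a=> q2
  q1 = (a.0 + a.0) | (0 | 0 | 0) ⊢ =a=> q3
  q2 = 0 | (0 | 0 | a.0) ⊢ =a=> q3
  q3 = 0 | (0 | 0 | 0) ⊢ (no moves)
Coarsest stable partition (strong bisimilarity classes):
  B0 = {p0}
  B1 = {p1}
  B2 = {p3, q3}
  B3 = {p2, q1, q2}
  B4 = {q0}
p0 ∈ B0, q0 ∈ B4 → different blocks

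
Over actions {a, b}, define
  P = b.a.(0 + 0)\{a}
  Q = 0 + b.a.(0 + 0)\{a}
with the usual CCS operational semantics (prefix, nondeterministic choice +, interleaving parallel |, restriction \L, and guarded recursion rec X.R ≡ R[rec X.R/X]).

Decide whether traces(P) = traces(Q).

YES

LTS(P): 3 reachable states
  p0 = b.a.(0 + 0)\{a} ⊢ --b--▸ p1
  p1 = a.(0 + 0)\{a} ⊢ --a--▸ p2
  p2 = (0 + 0)\{a} ⊢ ∅
LTS(Q): 3 reachable states
  q0 = 0 + b.a.(0 + 0)\{a} ⊢ --b--▸ q1
  q1 = a.(0 + 0)\{a} ⊢ --a--▸ q2
  q2 = (0 + 0)\{a} ⊢ ∅
Bisimilarity quotient blocks:
  B0 = {p0, q0}
  B1 = {p1, q1}
  B2 = {p2, q2}
p0 ∈ B0, q0 ∈ B0 → same block
Bisimilar ⇒ trace-equivalent.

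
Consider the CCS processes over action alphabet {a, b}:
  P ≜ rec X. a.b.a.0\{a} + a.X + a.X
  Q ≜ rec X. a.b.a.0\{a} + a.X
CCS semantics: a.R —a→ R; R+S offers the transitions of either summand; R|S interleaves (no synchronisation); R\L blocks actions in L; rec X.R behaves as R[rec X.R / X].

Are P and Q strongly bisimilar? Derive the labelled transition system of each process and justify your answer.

Reachable graph of P (4 states):
  u0 = rec X. a.b.a.0\{a} + a.X + a.X → —a→ u0, —a→ u1
  u1 = b.a.0\{a} → —b→ u2
  u2 = a.0\{a} → —a→ u3
  u3 = 0\{a} → stopped
Reachable graph of Q (4 states):
  v0 = rec X. a.b.a.0\{a} + a.X → —a→ v0, —a→ v1
  v1 = b.a.0\{a} → —b→ v2
  v2 = a.0\{a} → —a→ v3
  v3 = 0\{a} → stopped
Coarsest stable partition (strong bisimilarity classes):
  B0 = {u0, v0}
  B1 = {u1, v1}
  B2 = {u2, v2}
  B3 = {u3, v3}
u0 ∈ B0, v0 ∈ B0 → same block

bisimilar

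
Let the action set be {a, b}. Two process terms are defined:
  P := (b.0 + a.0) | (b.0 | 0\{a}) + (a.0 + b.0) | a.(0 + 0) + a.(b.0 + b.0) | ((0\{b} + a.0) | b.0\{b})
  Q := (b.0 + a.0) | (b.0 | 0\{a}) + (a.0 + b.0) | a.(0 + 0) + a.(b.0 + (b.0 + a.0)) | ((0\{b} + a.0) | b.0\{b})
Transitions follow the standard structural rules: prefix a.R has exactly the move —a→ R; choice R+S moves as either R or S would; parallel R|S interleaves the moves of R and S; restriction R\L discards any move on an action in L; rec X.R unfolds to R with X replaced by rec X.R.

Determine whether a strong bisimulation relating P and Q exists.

P ≁ Q

LTS(P): 18 reachable states
  s0 = (b.0 + a.0) | (b.0 | 0\{a}) + (a.0 + b.0) | a.(0 + 0) + a.(b.0 + b.0) | ((0\{b} + a.0) | b.0\{b}) | -a-> s1, -a-> s2, -a-> s3, -a-> s4, -a-> s5, -b-> s3, -b-> s4, -b-> s6, -b-> s7
  s1 = (a.0 + b.0) | (0 + 0) | -a-> s8, -b-> s8
  s2 = (b.0 + b.0) | ((0\{b} + a.0) | b.0\{b}) | -a-> s9, -b-> s10, -b-> s11
  s3 = 0 | (b.0 | 0\{a}) | -b-> s12
  s4 = 0 | a.(0 + 0) | -a-> s8
  s5 = a.(b.0 + b.0) | (0 | b.0\{b}) | -a-> s9, -b-> s13
  s6 = (b.0 + a.0) | (0 | 0\{a}) | -a-> s12, -b-> s12
  s7 = a.(b.0 + b.0) | ((0\{b} + a.0) | 0\{b}) | -a-> s10, -a-> s13
  s8 = 0 | (0 + 0) | ·
  s9 = (b.0 + b.0) | (0 | b.0\{b}) | -b-> s14, -b-> s15
  s10 = (b.0 + b.0) | ((0\{b} + a.0) | 0\{b}) | -a-> s14, -b-> s16
  s11 = 0 | ((0\{b} + a.0) | b.0\{b}) | -a-> s15, -b-> s16
  s12 = 0 | (0 | 0\{a}) | ·
  s13 = a.(b.0 + b.0) | (0 | 0\{b}) | -a-> s14
  s14 = (b.0 + b.0) | (0 | 0\{b}) | -b-> s17
  s15 = 0 | (0 | b.0\{b}) | -b-> s17
  s16 = 0 | ((0\{b} + a.0) | 0\{b}) | -a-> s17
  s17 = 0 | (0 | 0\{b}) | ·
LTS(Q): 18 reachable states
  t0 = (b.0 + a.0) | (b.0 | 0\{a}) + (a.0 + b.0) | a.(0 + 0) + a.(b.0 + (b.0 + a.0)) | ((0\{b} + a.0) | b.0\{b}) | -a-> t1, -a-> t2, -a-> t3, -a-> t4, -a-> t5, -b-> t3, -b-> t4, -b-> t6, -b-> t7
  t1 = (a.0 + b.0) | (0 + 0) | -a-> t8, -b-> t8
  t2 = (b.0 + (b.0 + a.0)) | ((0\{b} + a.0) | b.0\{b}) | -a-> t10, -a-> t9, -b-> t10, -b-> t11
  t3 = 0 | (b.0 | 0\{a}) | -b-> t12
  t4 = 0 | a.(0 + 0) | -a-> t8
  t5 = a.(b.0 + (b.0 + a.0)) | (0 | b.0\{b}) | -a-> t9, -b-> t13
  t6 = (b.0 + a.0) | (0 | 0\{a}) | -a-> t12, -b-> t12
  t7 = a.(b.0 + (b.0 + a.0)) | ((0\{b} + a.0) | 0\{b}) | -a-> t11, -a-> t13
  t8 = 0 | (0 + 0) | ·
  t9 = (b.0 + (b.0 + a.0)) | (0 | b.0\{b}) | -a-> t14, -b-> t14, -b-> t15
  t10 = 0 | ((0\{b} + a.0) | b.0\{b}) | -a-> t14, -b-> t16
  t11 = (b.0 + (b.0 + a.0)) | ((0\{b} + a.0) | 0\{b}) | -a-> t15, -a-> t16, -b-> t16
  t12 = 0 | (0 | 0\{a}) | ·
  t13 = a.(b.0 + (b.0 + a.0)) | (0 | 0\{b}) | -a-> t15
  t14 = 0 | (0 | b.0\{b}) | -b-> t17
  t15 = (b.0 + (b.0 + a.0)) | (0 | 0\{b}) | -a-> t17, -b-> t17
  t16 = 0 | ((0\{b} + a.0) | 0\{b}) | -a-> t17
  t17 = 0 | (0 | 0\{b}) | ·
Partition-refinement fixed point:
  B0 = {s0}
  B1 = {s1, s6, t1, t15, t6}
  B2 = {s12, s17, s8, t12, t17, t8}
  B3 = {s14, s15, s3, t14, t3}
  B4 = {s16, s4, t16, t4}
  B5 = {s7}
  B6 = {s13}
  B7 = {s10, s11, t10}
  B8 = {s5}
  B9 = {s9}
  B10 = {s2}
  B11 = {t0}
  B12 = {t7}
  B13 = {t11}
  B14 = {t13}
  B15 = {t5}
  B16 = {t9}
  B17 = {t2}
s0 ∈ B0, t0 ∈ B11 → different blocks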